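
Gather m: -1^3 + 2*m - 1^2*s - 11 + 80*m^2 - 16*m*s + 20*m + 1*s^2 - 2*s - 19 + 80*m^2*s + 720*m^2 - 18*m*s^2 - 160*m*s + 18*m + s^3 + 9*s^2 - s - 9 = m^2*(80*s + 800) + m*(-18*s^2 - 176*s + 40) + s^3 + 10*s^2 - 4*s - 40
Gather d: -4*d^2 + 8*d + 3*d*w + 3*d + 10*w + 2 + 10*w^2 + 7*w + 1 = -4*d^2 + d*(3*w + 11) + 10*w^2 + 17*w + 3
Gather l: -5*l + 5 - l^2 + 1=-l^2 - 5*l + 6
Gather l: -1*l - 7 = -l - 7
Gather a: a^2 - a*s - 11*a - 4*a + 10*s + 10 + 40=a^2 + a*(-s - 15) + 10*s + 50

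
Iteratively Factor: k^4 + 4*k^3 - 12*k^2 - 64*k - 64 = (k + 2)*(k^3 + 2*k^2 - 16*k - 32) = (k - 4)*(k + 2)*(k^2 + 6*k + 8) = (k - 4)*(k + 2)*(k + 4)*(k + 2)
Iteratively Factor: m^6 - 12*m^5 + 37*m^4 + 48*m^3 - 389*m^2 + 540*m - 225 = (m - 1)*(m^5 - 11*m^4 + 26*m^3 + 74*m^2 - 315*m + 225) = (m - 3)*(m - 1)*(m^4 - 8*m^3 + 2*m^2 + 80*m - 75) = (m - 3)*(m - 1)*(m + 3)*(m^3 - 11*m^2 + 35*m - 25) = (m - 3)*(m - 1)^2*(m + 3)*(m^2 - 10*m + 25) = (m - 5)*(m - 3)*(m - 1)^2*(m + 3)*(m - 5)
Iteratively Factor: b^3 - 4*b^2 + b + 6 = (b - 2)*(b^2 - 2*b - 3) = (b - 2)*(b + 1)*(b - 3)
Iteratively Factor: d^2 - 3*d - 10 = (d - 5)*(d + 2)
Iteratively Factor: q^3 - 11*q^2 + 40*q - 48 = (q - 4)*(q^2 - 7*q + 12) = (q - 4)^2*(q - 3)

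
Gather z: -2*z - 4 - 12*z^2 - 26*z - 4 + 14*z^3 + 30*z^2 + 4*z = 14*z^3 + 18*z^2 - 24*z - 8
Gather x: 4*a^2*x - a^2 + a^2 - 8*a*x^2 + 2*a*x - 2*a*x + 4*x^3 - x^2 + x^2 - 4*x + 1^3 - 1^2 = -8*a*x^2 + 4*x^3 + x*(4*a^2 - 4)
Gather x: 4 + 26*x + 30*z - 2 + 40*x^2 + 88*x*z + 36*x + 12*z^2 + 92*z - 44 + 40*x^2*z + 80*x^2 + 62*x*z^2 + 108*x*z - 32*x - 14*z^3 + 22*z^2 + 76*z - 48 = x^2*(40*z + 120) + x*(62*z^2 + 196*z + 30) - 14*z^3 + 34*z^2 + 198*z - 90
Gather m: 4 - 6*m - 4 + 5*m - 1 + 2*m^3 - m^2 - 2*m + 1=2*m^3 - m^2 - 3*m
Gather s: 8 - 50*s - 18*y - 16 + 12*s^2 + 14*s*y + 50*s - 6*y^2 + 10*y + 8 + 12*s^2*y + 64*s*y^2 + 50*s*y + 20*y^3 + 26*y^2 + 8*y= s^2*(12*y + 12) + s*(64*y^2 + 64*y) + 20*y^3 + 20*y^2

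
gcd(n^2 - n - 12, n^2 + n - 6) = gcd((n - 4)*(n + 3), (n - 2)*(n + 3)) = n + 3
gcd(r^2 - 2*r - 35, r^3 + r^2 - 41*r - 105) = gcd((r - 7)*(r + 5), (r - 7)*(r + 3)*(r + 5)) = r^2 - 2*r - 35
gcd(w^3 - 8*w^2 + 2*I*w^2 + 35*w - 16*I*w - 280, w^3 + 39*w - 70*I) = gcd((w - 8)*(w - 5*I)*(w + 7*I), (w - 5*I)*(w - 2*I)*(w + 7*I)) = w^2 + 2*I*w + 35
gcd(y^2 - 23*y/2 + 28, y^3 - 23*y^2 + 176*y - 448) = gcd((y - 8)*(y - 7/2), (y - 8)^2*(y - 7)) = y - 8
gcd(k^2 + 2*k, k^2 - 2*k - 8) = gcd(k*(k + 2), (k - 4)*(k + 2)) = k + 2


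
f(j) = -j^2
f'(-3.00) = 6.00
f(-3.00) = -9.00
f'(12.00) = -24.00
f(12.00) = -144.00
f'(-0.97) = 1.94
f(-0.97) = -0.94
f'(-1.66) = 3.32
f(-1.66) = -2.76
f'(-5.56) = 11.12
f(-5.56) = -30.91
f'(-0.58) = 1.16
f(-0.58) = -0.34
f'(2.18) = -4.36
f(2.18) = -4.75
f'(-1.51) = 3.02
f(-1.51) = -2.28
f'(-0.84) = 1.68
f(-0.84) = -0.71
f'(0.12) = -0.24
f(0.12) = -0.01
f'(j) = -2*j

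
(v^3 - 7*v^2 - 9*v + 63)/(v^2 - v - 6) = (v^2 - 4*v - 21)/(v + 2)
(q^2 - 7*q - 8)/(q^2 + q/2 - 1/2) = 2*(q - 8)/(2*q - 1)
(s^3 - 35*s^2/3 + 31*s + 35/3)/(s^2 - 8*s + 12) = (3*s^3 - 35*s^2 + 93*s + 35)/(3*(s^2 - 8*s + 12))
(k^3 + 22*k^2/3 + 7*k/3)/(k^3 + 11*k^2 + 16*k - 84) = k*(3*k + 1)/(3*(k^2 + 4*k - 12))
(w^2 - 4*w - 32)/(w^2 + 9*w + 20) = (w - 8)/(w + 5)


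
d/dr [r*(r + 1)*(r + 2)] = 3*r^2 + 6*r + 2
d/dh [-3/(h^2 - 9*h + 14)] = 3*(2*h - 9)/(h^2 - 9*h + 14)^2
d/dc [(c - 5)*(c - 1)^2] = (c - 1)*(3*c - 11)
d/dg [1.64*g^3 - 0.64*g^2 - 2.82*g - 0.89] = 4.92*g^2 - 1.28*g - 2.82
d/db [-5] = 0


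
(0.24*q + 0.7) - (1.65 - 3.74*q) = 3.98*q - 0.95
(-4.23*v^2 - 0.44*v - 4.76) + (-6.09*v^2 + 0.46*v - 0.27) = -10.32*v^2 + 0.02*v - 5.03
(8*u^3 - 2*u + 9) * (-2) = -16*u^3 + 4*u - 18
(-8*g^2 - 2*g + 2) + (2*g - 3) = -8*g^2 - 1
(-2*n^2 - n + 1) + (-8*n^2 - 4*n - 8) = -10*n^2 - 5*n - 7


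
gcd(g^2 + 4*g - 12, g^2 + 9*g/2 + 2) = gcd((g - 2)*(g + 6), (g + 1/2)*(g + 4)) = 1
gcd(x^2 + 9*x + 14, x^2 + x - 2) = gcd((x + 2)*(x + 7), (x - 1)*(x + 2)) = x + 2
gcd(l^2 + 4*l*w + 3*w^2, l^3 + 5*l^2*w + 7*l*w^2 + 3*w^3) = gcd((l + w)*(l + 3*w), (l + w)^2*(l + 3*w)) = l^2 + 4*l*w + 3*w^2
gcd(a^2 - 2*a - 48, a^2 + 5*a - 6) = a + 6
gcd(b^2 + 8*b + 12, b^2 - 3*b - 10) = b + 2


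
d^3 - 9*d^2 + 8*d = d*(d - 8)*(d - 1)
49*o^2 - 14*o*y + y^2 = (-7*o + y)^2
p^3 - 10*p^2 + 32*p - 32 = (p - 4)^2*(p - 2)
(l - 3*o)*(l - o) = l^2 - 4*l*o + 3*o^2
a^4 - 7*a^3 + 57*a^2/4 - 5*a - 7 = (a - 7/2)*(a - 2)^2*(a + 1/2)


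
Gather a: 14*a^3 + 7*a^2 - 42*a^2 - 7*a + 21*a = 14*a^3 - 35*a^2 + 14*a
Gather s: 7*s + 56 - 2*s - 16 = 5*s + 40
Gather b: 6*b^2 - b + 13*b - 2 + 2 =6*b^2 + 12*b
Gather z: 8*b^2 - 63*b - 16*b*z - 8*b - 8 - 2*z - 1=8*b^2 - 71*b + z*(-16*b - 2) - 9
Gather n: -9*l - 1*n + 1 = -9*l - n + 1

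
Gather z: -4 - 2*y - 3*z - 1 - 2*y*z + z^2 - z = -2*y + z^2 + z*(-2*y - 4) - 5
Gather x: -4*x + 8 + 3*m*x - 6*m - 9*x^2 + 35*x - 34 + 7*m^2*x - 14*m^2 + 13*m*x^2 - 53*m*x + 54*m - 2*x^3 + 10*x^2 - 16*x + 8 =-14*m^2 + 48*m - 2*x^3 + x^2*(13*m + 1) + x*(7*m^2 - 50*m + 15) - 18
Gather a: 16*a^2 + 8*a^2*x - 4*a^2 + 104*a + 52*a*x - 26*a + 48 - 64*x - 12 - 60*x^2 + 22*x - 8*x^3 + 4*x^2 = a^2*(8*x + 12) + a*(52*x + 78) - 8*x^3 - 56*x^2 - 42*x + 36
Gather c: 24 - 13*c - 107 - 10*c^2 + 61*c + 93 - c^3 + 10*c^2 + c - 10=-c^3 + 49*c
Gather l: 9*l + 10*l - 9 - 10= 19*l - 19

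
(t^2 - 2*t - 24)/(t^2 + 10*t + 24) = (t - 6)/(t + 6)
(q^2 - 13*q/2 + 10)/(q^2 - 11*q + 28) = (q - 5/2)/(q - 7)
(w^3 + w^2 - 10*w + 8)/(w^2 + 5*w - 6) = (w^2 + 2*w - 8)/(w + 6)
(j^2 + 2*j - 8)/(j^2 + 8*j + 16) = (j - 2)/(j + 4)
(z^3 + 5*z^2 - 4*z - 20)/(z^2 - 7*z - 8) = (-z^3 - 5*z^2 + 4*z + 20)/(-z^2 + 7*z + 8)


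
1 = 1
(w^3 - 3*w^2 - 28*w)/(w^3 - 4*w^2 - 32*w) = (w - 7)/(w - 8)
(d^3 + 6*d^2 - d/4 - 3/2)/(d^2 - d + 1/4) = (2*d^2 + 13*d + 6)/(2*d - 1)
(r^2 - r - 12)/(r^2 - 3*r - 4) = (r + 3)/(r + 1)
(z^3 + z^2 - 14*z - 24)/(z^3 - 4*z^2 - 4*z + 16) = (z + 3)/(z - 2)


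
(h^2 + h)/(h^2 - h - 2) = h/(h - 2)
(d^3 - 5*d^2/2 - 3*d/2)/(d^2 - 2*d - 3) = d*(2*d + 1)/(2*(d + 1))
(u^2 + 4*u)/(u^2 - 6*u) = (u + 4)/(u - 6)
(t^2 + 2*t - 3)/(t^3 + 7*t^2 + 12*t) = (t - 1)/(t*(t + 4))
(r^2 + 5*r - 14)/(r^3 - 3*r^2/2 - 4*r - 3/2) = 2*(-r^2 - 5*r + 14)/(-2*r^3 + 3*r^2 + 8*r + 3)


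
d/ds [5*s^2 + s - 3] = 10*s + 1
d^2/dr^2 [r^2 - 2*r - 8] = 2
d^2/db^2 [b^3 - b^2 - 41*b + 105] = 6*b - 2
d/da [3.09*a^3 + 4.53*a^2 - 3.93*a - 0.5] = 9.27*a^2 + 9.06*a - 3.93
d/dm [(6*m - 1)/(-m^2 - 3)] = 2*(3*m^2 - m - 9)/(m^4 + 6*m^2 + 9)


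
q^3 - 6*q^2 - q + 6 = (q - 6)*(q - 1)*(q + 1)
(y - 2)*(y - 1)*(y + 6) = y^3 + 3*y^2 - 16*y + 12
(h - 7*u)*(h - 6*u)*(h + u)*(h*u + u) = h^4*u - 12*h^3*u^2 + h^3*u + 29*h^2*u^3 - 12*h^2*u^2 + 42*h*u^4 + 29*h*u^3 + 42*u^4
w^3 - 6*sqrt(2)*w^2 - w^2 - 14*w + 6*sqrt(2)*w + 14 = (w - 1)*(w - 7*sqrt(2))*(w + sqrt(2))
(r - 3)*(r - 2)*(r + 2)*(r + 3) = r^4 - 13*r^2 + 36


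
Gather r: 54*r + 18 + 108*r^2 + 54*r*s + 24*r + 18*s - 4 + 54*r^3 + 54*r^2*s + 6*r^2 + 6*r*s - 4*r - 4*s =54*r^3 + r^2*(54*s + 114) + r*(60*s + 74) + 14*s + 14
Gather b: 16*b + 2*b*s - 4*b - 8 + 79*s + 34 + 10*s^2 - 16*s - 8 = b*(2*s + 12) + 10*s^2 + 63*s + 18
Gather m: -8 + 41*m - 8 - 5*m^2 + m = -5*m^2 + 42*m - 16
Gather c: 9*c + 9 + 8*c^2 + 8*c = 8*c^2 + 17*c + 9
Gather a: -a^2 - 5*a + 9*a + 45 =-a^2 + 4*a + 45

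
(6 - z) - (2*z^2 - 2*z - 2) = -2*z^2 + z + 8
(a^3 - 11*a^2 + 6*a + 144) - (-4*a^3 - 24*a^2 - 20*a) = 5*a^3 + 13*a^2 + 26*a + 144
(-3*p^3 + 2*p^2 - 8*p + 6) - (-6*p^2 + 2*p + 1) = -3*p^3 + 8*p^2 - 10*p + 5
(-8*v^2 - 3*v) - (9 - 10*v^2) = 2*v^2 - 3*v - 9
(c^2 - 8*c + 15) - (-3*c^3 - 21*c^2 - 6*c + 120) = 3*c^3 + 22*c^2 - 2*c - 105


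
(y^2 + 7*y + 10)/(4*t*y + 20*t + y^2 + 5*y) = (y + 2)/(4*t + y)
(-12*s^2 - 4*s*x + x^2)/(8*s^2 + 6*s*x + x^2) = (-6*s + x)/(4*s + x)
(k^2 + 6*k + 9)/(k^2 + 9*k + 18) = (k + 3)/(k + 6)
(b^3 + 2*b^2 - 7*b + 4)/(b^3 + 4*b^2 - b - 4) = (b - 1)/(b + 1)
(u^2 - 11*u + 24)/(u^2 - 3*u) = (u - 8)/u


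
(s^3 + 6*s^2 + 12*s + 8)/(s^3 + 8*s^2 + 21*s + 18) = (s^2 + 4*s + 4)/(s^2 + 6*s + 9)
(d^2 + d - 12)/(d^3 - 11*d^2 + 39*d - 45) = (d + 4)/(d^2 - 8*d + 15)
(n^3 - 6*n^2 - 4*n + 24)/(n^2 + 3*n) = (n^3 - 6*n^2 - 4*n + 24)/(n*(n + 3))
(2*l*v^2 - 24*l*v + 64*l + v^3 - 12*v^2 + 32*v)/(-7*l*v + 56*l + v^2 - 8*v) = (2*l*v - 8*l + v^2 - 4*v)/(-7*l + v)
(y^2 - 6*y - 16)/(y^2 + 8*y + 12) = (y - 8)/(y + 6)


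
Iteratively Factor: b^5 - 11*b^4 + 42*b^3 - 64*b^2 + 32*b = (b)*(b^4 - 11*b^3 + 42*b^2 - 64*b + 32) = b*(b - 4)*(b^3 - 7*b^2 + 14*b - 8) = b*(b - 4)*(b - 1)*(b^2 - 6*b + 8) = b*(b - 4)*(b - 2)*(b - 1)*(b - 4)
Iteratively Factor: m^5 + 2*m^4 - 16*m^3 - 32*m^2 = (m + 4)*(m^4 - 2*m^3 - 8*m^2) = (m - 4)*(m + 4)*(m^3 + 2*m^2) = m*(m - 4)*(m + 4)*(m^2 + 2*m) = m^2*(m - 4)*(m + 4)*(m + 2)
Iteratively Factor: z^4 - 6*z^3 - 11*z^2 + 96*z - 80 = (z - 1)*(z^3 - 5*z^2 - 16*z + 80) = (z - 1)*(z + 4)*(z^2 - 9*z + 20) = (z - 4)*(z - 1)*(z + 4)*(z - 5)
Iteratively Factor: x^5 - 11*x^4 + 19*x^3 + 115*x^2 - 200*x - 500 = (x - 5)*(x^4 - 6*x^3 - 11*x^2 + 60*x + 100) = (x - 5)^2*(x^3 - x^2 - 16*x - 20) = (x - 5)^3*(x^2 + 4*x + 4) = (x - 5)^3*(x + 2)*(x + 2)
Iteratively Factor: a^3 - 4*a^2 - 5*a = (a - 5)*(a^2 + a) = a*(a - 5)*(a + 1)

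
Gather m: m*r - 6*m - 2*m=m*(r - 8)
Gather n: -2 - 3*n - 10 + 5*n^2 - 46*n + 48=5*n^2 - 49*n + 36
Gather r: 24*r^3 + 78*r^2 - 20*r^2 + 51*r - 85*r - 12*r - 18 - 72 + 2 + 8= 24*r^3 + 58*r^2 - 46*r - 80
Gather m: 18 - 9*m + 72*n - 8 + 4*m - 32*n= -5*m + 40*n + 10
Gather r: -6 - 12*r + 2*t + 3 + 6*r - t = -6*r + t - 3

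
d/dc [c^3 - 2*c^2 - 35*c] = 3*c^2 - 4*c - 35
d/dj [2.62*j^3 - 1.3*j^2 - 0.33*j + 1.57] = 7.86*j^2 - 2.6*j - 0.33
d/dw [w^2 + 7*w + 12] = 2*w + 7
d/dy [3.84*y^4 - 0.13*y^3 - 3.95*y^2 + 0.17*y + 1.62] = 15.36*y^3 - 0.39*y^2 - 7.9*y + 0.17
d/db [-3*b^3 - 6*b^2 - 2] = 3*b*(-3*b - 4)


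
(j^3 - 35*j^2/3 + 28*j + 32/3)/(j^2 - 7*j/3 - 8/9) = 3*(j^2 - 12*j + 32)/(3*j - 8)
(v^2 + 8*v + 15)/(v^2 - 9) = (v + 5)/(v - 3)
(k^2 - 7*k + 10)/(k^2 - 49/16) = 16*(k^2 - 7*k + 10)/(16*k^2 - 49)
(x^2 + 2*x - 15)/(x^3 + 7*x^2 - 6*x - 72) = (x + 5)/(x^2 + 10*x + 24)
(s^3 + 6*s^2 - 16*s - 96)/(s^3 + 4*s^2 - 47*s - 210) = (s^2 - 16)/(s^2 - 2*s - 35)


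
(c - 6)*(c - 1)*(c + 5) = c^3 - 2*c^2 - 29*c + 30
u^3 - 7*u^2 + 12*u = u*(u - 4)*(u - 3)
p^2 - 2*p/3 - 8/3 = (p - 2)*(p + 4/3)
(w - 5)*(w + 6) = w^2 + w - 30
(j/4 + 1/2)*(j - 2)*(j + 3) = j^3/4 + 3*j^2/4 - j - 3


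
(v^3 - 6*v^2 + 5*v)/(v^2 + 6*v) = (v^2 - 6*v + 5)/(v + 6)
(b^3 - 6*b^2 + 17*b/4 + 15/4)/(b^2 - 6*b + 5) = (b^2 - b - 3/4)/(b - 1)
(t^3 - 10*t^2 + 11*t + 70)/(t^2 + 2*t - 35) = (t^2 - 5*t - 14)/(t + 7)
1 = 1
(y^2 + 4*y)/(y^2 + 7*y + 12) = y/(y + 3)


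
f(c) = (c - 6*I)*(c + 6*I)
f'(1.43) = 2.86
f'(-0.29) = -0.58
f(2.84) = 44.07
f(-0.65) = 36.42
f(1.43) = 38.04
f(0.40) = 36.16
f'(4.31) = 8.62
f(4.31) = 54.58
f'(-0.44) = -0.88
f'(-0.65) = -1.30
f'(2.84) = 5.68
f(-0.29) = 36.08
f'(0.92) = 1.84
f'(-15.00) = -30.00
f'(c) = 2*c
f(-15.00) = 261.00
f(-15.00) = 261.00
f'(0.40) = 0.80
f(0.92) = 36.85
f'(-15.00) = -30.00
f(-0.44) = 36.19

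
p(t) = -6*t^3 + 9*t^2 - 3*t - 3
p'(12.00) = -2379.00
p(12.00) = -9111.00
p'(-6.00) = -759.00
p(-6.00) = 1635.00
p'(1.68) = -23.56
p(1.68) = -11.09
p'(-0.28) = -9.45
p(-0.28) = -1.32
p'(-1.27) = -54.89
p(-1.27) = 27.62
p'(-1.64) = -80.93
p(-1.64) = 52.59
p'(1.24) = -8.36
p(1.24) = -4.32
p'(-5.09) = -560.97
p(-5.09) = 1036.68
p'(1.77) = -27.53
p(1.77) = -13.39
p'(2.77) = -91.25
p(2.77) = -69.78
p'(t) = -18*t^2 + 18*t - 3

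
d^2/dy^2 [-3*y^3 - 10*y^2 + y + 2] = -18*y - 20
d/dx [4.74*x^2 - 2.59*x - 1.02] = 9.48*x - 2.59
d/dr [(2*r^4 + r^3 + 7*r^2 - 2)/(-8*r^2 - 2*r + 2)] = (-8*r^5 - 5*r^4 + 3*r^3 - 2*r^2 - r - 1)/(16*r^4 + 8*r^3 - 7*r^2 - 2*r + 1)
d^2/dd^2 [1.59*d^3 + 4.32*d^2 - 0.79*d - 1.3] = 9.54*d + 8.64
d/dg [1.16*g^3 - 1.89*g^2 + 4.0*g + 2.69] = 3.48*g^2 - 3.78*g + 4.0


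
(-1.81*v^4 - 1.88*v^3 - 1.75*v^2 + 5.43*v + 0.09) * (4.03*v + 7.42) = -7.2943*v^5 - 21.0066*v^4 - 21.0021*v^3 + 8.8979*v^2 + 40.6533*v + 0.6678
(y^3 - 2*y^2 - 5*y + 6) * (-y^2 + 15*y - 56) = -y^5 + 17*y^4 - 81*y^3 + 31*y^2 + 370*y - 336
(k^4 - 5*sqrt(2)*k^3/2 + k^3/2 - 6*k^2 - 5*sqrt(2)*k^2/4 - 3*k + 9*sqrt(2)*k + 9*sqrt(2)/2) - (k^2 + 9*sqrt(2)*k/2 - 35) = k^4 - 5*sqrt(2)*k^3/2 + k^3/2 - 7*k^2 - 5*sqrt(2)*k^2/4 - 3*k + 9*sqrt(2)*k/2 + 9*sqrt(2)/2 + 35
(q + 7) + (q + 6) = 2*q + 13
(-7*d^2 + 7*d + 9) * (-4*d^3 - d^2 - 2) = 28*d^5 - 21*d^4 - 43*d^3 + 5*d^2 - 14*d - 18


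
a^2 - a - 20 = (a - 5)*(a + 4)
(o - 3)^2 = o^2 - 6*o + 9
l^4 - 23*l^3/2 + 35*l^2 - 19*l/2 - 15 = (l - 6)*(l - 5)*(l - 1)*(l + 1/2)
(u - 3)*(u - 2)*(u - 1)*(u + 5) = u^4 - u^3 - 19*u^2 + 49*u - 30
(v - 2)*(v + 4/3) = v^2 - 2*v/3 - 8/3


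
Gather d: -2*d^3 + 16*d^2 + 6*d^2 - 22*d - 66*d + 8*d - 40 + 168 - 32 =-2*d^3 + 22*d^2 - 80*d + 96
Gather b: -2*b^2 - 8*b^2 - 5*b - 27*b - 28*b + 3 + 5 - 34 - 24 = -10*b^2 - 60*b - 50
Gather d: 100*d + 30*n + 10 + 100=100*d + 30*n + 110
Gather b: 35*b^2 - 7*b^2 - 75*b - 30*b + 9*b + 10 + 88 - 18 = 28*b^2 - 96*b + 80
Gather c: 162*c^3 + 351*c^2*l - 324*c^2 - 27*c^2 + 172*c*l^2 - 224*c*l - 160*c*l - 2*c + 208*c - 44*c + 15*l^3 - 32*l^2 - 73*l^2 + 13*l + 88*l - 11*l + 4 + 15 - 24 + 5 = 162*c^3 + c^2*(351*l - 351) + c*(172*l^2 - 384*l + 162) + 15*l^3 - 105*l^2 + 90*l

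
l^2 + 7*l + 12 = (l + 3)*(l + 4)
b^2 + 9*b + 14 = (b + 2)*(b + 7)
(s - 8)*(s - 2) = s^2 - 10*s + 16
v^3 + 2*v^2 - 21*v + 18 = (v - 3)*(v - 1)*(v + 6)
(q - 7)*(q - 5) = q^2 - 12*q + 35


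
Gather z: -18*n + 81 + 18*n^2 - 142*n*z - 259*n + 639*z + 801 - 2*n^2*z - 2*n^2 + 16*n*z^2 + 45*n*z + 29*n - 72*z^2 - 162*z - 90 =16*n^2 - 248*n + z^2*(16*n - 72) + z*(-2*n^2 - 97*n + 477) + 792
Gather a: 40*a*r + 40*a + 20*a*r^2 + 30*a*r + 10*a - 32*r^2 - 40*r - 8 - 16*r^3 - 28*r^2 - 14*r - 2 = a*(20*r^2 + 70*r + 50) - 16*r^3 - 60*r^2 - 54*r - 10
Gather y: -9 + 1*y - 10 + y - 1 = 2*y - 20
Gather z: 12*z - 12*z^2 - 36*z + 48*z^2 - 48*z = 36*z^2 - 72*z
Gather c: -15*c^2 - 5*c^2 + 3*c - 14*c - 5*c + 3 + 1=-20*c^2 - 16*c + 4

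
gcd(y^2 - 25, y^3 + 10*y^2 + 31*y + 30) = y + 5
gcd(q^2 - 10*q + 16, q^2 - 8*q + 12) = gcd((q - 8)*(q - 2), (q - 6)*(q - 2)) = q - 2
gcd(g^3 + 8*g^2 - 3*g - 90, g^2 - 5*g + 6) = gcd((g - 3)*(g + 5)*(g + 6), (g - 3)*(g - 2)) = g - 3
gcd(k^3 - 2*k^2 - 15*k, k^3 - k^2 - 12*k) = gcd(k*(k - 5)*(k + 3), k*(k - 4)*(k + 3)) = k^2 + 3*k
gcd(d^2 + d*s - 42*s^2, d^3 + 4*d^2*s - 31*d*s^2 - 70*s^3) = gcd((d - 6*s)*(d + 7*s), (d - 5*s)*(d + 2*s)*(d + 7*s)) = d + 7*s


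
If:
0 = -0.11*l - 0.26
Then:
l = -2.36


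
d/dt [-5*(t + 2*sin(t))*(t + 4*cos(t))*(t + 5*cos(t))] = 5*(t + 2*sin(t))*(t + 4*cos(t))*(5*sin(t) - 1) + 5*(t + 2*sin(t))*(t + 5*cos(t))*(4*sin(t) - 1) - 5*(t + 4*cos(t))*(t + 5*cos(t))*(2*cos(t) + 1)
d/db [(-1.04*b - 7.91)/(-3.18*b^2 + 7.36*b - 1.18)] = (-3.3072*b^2 - 50.3076*b + 59.4448)/(10.1124*b^4 - 46.8096*b^3 + 61.6744*b^2 - 17.3696*b + 1.3924)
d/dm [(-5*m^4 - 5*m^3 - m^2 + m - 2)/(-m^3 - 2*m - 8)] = (5*m^6 + 29*m^4 + 182*m^3 + 116*m^2 + 16*m - 12)/(m^6 + 4*m^4 + 16*m^3 + 4*m^2 + 32*m + 64)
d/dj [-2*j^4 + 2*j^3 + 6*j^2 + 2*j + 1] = -8*j^3 + 6*j^2 + 12*j + 2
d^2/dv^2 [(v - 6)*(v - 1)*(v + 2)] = 6*v - 10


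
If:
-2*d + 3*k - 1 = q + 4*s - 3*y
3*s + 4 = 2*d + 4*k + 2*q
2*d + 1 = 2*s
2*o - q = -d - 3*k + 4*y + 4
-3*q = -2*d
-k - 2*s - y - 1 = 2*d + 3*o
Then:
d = -81/2870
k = 3953/2870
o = -193/205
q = -27/1435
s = 677/1435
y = -1263/2870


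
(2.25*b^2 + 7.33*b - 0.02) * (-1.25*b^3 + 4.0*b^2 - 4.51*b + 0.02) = -2.8125*b^5 - 0.1625*b^4 + 19.1975*b^3 - 33.0933*b^2 + 0.2368*b - 0.0004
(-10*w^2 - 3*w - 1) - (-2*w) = -10*w^2 - w - 1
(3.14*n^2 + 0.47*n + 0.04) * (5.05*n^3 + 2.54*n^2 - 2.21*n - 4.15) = 15.857*n^5 + 10.3491*n^4 - 5.5436*n^3 - 13.9681*n^2 - 2.0389*n - 0.166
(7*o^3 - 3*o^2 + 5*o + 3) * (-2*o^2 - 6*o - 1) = -14*o^5 - 36*o^4 + o^3 - 33*o^2 - 23*o - 3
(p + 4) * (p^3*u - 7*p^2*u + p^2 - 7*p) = p^4*u - 3*p^3*u + p^3 - 28*p^2*u - 3*p^2 - 28*p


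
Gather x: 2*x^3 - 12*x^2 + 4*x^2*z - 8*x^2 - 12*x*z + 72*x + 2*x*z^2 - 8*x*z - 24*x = 2*x^3 + x^2*(4*z - 20) + x*(2*z^2 - 20*z + 48)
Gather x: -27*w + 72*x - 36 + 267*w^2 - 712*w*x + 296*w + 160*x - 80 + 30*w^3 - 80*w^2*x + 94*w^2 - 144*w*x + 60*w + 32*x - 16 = 30*w^3 + 361*w^2 + 329*w + x*(-80*w^2 - 856*w + 264) - 132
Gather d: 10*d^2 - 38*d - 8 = 10*d^2 - 38*d - 8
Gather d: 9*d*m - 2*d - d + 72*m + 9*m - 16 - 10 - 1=d*(9*m - 3) + 81*m - 27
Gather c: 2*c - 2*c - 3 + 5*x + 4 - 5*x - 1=0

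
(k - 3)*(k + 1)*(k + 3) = k^3 + k^2 - 9*k - 9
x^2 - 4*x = x*(x - 4)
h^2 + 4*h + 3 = (h + 1)*(h + 3)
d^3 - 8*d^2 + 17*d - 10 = (d - 5)*(d - 2)*(d - 1)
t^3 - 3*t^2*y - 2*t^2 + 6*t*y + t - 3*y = (t - 1)^2*(t - 3*y)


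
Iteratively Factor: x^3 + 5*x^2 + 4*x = (x)*(x^2 + 5*x + 4) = x*(x + 1)*(x + 4)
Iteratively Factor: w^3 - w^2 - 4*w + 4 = (w - 1)*(w^2 - 4) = (w - 1)*(w + 2)*(w - 2)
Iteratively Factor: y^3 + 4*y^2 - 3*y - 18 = (y - 2)*(y^2 + 6*y + 9) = (y - 2)*(y + 3)*(y + 3)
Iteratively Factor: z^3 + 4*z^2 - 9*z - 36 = (z + 3)*(z^2 + z - 12) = (z + 3)*(z + 4)*(z - 3)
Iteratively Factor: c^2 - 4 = (c + 2)*(c - 2)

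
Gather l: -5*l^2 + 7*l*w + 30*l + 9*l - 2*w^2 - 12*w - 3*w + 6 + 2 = -5*l^2 + l*(7*w + 39) - 2*w^2 - 15*w + 8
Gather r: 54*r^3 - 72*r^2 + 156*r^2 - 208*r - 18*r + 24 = 54*r^3 + 84*r^2 - 226*r + 24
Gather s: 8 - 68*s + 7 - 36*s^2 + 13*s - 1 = -36*s^2 - 55*s + 14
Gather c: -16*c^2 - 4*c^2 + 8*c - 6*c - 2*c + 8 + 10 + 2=20 - 20*c^2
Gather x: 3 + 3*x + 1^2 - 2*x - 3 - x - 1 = 0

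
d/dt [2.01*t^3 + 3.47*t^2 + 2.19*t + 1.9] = 6.03*t^2 + 6.94*t + 2.19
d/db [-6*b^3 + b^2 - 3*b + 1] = -18*b^2 + 2*b - 3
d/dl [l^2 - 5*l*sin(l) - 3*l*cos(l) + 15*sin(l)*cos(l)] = 3*l*sin(l) - 5*l*cos(l) + 2*l - 5*sin(l) - 3*cos(l) + 15*cos(2*l)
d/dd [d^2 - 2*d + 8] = 2*d - 2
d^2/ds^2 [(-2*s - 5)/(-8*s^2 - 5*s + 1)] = 2*((2*s + 5)*(16*s + 5)^2 - 2*(24*s + 25)*(8*s^2 + 5*s - 1))/(8*s^2 + 5*s - 1)^3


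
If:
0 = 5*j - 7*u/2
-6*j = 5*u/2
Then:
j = 0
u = 0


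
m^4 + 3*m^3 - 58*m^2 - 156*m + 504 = (m - 7)*(m - 2)*(m + 6)^2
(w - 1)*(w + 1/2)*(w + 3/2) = w^3 + w^2 - 5*w/4 - 3/4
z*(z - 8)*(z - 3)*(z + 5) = z^4 - 6*z^3 - 31*z^2 + 120*z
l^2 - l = l*(l - 1)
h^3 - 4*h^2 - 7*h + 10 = (h - 5)*(h - 1)*(h + 2)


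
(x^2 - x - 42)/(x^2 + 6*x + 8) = (x^2 - x - 42)/(x^2 + 6*x + 8)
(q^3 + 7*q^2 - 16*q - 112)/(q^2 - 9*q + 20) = (q^2 + 11*q + 28)/(q - 5)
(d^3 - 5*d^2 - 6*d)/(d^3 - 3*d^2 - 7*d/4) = 4*(-d^2 + 5*d + 6)/(-4*d^2 + 12*d + 7)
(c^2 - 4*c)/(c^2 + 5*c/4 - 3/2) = 4*c*(c - 4)/(4*c^2 + 5*c - 6)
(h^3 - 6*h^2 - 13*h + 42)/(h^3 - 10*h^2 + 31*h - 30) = (h^2 - 4*h - 21)/(h^2 - 8*h + 15)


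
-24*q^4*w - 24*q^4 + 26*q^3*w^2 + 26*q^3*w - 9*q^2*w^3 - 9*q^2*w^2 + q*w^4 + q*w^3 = (-4*q + w)*(-3*q + w)*(-2*q + w)*(q*w + q)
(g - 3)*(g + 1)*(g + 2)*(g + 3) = g^4 + 3*g^3 - 7*g^2 - 27*g - 18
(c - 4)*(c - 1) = c^2 - 5*c + 4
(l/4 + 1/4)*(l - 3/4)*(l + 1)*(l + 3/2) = l^4/4 + 11*l^3/16 + 11*l^2/32 - 3*l/8 - 9/32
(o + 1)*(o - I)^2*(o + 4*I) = o^4 + o^3 + 2*I*o^3 + 7*o^2 + 2*I*o^2 + 7*o - 4*I*o - 4*I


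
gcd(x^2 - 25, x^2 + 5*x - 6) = 1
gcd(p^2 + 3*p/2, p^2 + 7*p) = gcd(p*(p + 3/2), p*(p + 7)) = p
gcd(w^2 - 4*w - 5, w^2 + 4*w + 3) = w + 1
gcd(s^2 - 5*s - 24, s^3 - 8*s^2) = s - 8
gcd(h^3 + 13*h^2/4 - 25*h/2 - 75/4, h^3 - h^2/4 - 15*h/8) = h + 5/4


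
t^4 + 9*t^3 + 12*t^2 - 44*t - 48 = (t - 2)*(t + 1)*(t + 4)*(t + 6)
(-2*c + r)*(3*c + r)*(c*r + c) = -6*c^3*r - 6*c^3 + c^2*r^2 + c^2*r + c*r^3 + c*r^2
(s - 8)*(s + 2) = s^2 - 6*s - 16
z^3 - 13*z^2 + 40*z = z*(z - 8)*(z - 5)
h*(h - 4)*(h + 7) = h^3 + 3*h^2 - 28*h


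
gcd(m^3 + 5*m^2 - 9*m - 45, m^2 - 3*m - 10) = 1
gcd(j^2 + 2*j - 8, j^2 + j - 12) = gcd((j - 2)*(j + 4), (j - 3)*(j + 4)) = j + 4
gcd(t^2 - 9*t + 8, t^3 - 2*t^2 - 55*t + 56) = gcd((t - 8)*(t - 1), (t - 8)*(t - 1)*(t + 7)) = t^2 - 9*t + 8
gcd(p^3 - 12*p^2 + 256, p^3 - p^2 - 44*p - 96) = p^2 - 4*p - 32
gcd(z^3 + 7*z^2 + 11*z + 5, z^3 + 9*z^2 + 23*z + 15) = z^2 + 6*z + 5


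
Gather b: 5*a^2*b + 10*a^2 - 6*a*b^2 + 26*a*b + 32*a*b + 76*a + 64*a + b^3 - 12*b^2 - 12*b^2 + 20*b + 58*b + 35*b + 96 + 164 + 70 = 10*a^2 + 140*a + b^3 + b^2*(-6*a - 24) + b*(5*a^2 + 58*a + 113) + 330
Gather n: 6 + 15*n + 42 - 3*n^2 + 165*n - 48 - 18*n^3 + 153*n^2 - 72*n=-18*n^3 + 150*n^2 + 108*n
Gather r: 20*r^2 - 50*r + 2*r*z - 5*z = 20*r^2 + r*(2*z - 50) - 5*z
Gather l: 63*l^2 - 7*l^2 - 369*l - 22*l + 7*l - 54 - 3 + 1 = 56*l^2 - 384*l - 56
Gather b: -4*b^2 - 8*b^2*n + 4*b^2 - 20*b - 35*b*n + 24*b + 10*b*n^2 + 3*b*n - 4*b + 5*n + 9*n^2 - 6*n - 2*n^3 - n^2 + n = -8*b^2*n + b*(10*n^2 - 32*n) - 2*n^3 + 8*n^2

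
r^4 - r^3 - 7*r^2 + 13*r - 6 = (r - 2)*(r - 1)^2*(r + 3)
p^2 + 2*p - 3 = (p - 1)*(p + 3)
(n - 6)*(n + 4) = n^2 - 2*n - 24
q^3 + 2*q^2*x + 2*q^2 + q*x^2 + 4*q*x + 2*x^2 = (q + 2)*(q + x)^2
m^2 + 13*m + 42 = (m + 6)*(m + 7)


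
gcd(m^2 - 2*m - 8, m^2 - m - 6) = m + 2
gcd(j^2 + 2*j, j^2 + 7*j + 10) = j + 2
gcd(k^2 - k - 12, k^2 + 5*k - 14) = 1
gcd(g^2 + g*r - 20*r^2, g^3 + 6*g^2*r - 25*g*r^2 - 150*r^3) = g + 5*r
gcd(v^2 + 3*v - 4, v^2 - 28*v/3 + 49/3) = 1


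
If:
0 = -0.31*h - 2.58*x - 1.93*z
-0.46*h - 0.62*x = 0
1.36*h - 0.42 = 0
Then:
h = 0.31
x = -0.23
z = 0.26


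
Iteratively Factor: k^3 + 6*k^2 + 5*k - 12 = (k + 4)*(k^2 + 2*k - 3) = (k + 3)*(k + 4)*(k - 1)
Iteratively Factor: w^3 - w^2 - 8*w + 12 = (w - 2)*(w^2 + w - 6) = (w - 2)*(w + 3)*(w - 2)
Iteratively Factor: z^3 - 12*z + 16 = (z + 4)*(z^2 - 4*z + 4) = (z - 2)*(z + 4)*(z - 2)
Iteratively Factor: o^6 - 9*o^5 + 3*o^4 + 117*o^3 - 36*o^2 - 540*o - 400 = (o - 4)*(o^5 - 5*o^4 - 17*o^3 + 49*o^2 + 160*o + 100) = (o - 4)*(o + 2)*(o^4 - 7*o^3 - 3*o^2 + 55*o + 50) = (o - 4)*(o + 2)^2*(o^3 - 9*o^2 + 15*o + 25) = (o - 4)*(o + 1)*(o + 2)^2*(o^2 - 10*o + 25) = (o - 5)*(o - 4)*(o + 1)*(o + 2)^2*(o - 5)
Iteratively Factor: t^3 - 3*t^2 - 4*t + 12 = (t - 2)*(t^2 - t - 6) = (t - 2)*(t + 2)*(t - 3)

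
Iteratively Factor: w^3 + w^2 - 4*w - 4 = (w - 2)*(w^2 + 3*w + 2) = (w - 2)*(w + 2)*(w + 1)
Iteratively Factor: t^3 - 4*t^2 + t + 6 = (t - 3)*(t^2 - t - 2) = (t - 3)*(t - 2)*(t + 1)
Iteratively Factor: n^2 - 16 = (n - 4)*(n + 4)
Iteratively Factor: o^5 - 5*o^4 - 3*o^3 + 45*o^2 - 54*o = (o)*(o^4 - 5*o^3 - 3*o^2 + 45*o - 54) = o*(o + 3)*(o^3 - 8*o^2 + 21*o - 18) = o*(o - 3)*(o + 3)*(o^2 - 5*o + 6) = o*(o - 3)*(o - 2)*(o + 3)*(o - 3)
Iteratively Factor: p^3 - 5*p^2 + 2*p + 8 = (p - 4)*(p^2 - p - 2) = (p - 4)*(p + 1)*(p - 2)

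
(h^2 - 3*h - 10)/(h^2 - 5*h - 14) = (h - 5)/(h - 7)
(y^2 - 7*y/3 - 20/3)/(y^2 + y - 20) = (y + 5/3)/(y + 5)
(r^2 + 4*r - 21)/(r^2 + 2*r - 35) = (r - 3)/(r - 5)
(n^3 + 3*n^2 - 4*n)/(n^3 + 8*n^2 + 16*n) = (n - 1)/(n + 4)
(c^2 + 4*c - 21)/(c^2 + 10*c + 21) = (c - 3)/(c + 3)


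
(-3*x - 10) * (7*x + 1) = -21*x^2 - 73*x - 10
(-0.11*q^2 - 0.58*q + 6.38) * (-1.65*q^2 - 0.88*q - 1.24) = 0.1815*q^4 + 1.0538*q^3 - 9.8802*q^2 - 4.8952*q - 7.9112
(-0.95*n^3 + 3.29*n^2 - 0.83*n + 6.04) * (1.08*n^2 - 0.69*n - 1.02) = -1.026*n^5 + 4.2087*n^4 - 2.1975*n^3 + 3.7401*n^2 - 3.321*n - 6.1608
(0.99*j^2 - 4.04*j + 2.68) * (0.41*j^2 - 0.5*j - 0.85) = 0.4059*j^4 - 2.1514*j^3 + 2.2773*j^2 + 2.094*j - 2.278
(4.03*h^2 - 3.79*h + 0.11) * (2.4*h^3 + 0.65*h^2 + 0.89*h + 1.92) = 9.672*h^5 - 6.4765*h^4 + 1.3872*h^3 + 4.436*h^2 - 7.1789*h + 0.2112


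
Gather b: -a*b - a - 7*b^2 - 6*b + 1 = -a - 7*b^2 + b*(-a - 6) + 1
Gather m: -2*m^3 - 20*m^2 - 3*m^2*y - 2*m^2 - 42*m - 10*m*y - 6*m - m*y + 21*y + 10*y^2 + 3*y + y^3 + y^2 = -2*m^3 + m^2*(-3*y - 22) + m*(-11*y - 48) + y^3 + 11*y^2 + 24*y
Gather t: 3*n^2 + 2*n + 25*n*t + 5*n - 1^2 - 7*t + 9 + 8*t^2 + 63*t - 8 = 3*n^2 + 7*n + 8*t^2 + t*(25*n + 56)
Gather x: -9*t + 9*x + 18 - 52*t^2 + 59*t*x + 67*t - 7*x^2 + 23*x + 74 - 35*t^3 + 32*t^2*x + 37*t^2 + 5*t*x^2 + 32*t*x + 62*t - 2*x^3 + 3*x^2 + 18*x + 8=-35*t^3 - 15*t^2 + 120*t - 2*x^3 + x^2*(5*t - 4) + x*(32*t^2 + 91*t + 50) + 100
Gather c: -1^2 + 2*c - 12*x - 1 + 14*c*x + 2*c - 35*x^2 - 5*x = c*(14*x + 4) - 35*x^2 - 17*x - 2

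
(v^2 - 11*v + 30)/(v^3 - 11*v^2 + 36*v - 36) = (v - 5)/(v^2 - 5*v + 6)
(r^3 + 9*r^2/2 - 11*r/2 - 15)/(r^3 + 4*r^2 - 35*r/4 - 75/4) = 2*(r - 2)/(2*r - 5)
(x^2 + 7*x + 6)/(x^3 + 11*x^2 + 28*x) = (x^2 + 7*x + 6)/(x*(x^2 + 11*x + 28))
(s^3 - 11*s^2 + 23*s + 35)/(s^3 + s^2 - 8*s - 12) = (s^3 - 11*s^2 + 23*s + 35)/(s^3 + s^2 - 8*s - 12)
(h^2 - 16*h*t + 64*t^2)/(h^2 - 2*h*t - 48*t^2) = (h - 8*t)/(h + 6*t)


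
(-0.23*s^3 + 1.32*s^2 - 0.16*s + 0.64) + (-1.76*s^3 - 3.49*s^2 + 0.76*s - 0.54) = -1.99*s^3 - 2.17*s^2 + 0.6*s + 0.1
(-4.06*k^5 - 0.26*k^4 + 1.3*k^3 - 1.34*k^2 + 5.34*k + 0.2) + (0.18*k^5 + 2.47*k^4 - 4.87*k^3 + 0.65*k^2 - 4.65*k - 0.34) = -3.88*k^5 + 2.21*k^4 - 3.57*k^3 - 0.69*k^2 + 0.69*k - 0.14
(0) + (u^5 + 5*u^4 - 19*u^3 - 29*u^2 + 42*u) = u^5 + 5*u^4 - 19*u^3 - 29*u^2 + 42*u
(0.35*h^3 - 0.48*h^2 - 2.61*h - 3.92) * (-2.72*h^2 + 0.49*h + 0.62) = -0.952*h^5 + 1.4771*h^4 + 7.081*h^3 + 9.0859*h^2 - 3.539*h - 2.4304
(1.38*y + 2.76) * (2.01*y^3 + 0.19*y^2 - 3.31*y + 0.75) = 2.7738*y^4 + 5.8098*y^3 - 4.0434*y^2 - 8.1006*y + 2.07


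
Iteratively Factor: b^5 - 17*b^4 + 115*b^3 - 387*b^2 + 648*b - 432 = (b - 3)*(b^4 - 14*b^3 + 73*b^2 - 168*b + 144) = (b - 3)^2*(b^3 - 11*b^2 + 40*b - 48) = (b - 4)*(b - 3)^2*(b^2 - 7*b + 12) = (b - 4)*(b - 3)^3*(b - 4)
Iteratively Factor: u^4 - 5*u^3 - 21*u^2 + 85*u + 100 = (u - 5)*(u^3 - 21*u - 20) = (u - 5)^2*(u^2 + 5*u + 4) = (u - 5)^2*(u + 1)*(u + 4)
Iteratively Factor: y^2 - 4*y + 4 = (y - 2)*(y - 2)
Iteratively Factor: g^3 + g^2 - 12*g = (g - 3)*(g^2 + 4*g) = g*(g - 3)*(g + 4)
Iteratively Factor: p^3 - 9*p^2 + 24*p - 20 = (p - 5)*(p^2 - 4*p + 4) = (p - 5)*(p - 2)*(p - 2)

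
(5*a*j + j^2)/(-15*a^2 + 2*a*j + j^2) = -j/(3*a - j)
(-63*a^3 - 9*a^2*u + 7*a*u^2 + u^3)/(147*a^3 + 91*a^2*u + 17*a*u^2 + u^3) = (-3*a + u)/(7*a + u)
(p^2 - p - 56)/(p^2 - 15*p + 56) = (p + 7)/(p - 7)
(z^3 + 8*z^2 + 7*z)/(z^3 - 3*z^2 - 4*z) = (z + 7)/(z - 4)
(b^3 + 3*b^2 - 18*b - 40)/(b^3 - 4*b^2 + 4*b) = (b^3 + 3*b^2 - 18*b - 40)/(b*(b^2 - 4*b + 4))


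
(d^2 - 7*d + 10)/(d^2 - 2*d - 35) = (-d^2 + 7*d - 10)/(-d^2 + 2*d + 35)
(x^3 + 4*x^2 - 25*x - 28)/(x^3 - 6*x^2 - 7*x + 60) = (x^2 + 8*x + 7)/(x^2 - 2*x - 15)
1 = 1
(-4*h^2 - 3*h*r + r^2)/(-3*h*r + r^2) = (4*h^2 + 3*h*r - r^2)/(r*(3*h - r))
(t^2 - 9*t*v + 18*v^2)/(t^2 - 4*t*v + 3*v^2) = (t - 6*v)/(t - v)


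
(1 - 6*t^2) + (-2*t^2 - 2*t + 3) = -8*t^2 - 2*t + 4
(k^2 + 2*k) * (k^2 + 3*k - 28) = k^4 + 5*k^3 - 22*k^2 - 56*k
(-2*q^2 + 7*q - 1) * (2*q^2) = -4*q^4 + 14*q^3 - 2*q^2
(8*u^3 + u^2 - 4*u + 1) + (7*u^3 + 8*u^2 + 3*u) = 15*u^3 + 9*u^2 - u + 1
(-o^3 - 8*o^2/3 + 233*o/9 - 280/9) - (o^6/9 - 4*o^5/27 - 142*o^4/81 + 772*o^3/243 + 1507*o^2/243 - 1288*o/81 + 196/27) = -o^6/9 + 4*o^5/27 + 142*o^4/81 - 1015*o^3/243 - 2155*o^2/243 + 3385*o/81 - 1036/27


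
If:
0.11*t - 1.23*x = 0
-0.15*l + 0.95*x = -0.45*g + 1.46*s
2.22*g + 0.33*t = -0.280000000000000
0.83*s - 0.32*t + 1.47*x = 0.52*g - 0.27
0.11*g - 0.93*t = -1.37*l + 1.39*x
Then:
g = -0.39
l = 1.42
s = -0.16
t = 1.80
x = 0.16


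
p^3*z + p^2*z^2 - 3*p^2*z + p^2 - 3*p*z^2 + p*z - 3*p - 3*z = (p - 3)*(p + z)*(p*z + 1)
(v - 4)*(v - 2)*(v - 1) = v^3 - 7*v^2 + 14*v - 8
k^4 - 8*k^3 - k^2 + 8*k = k*(k - 8)*(k - 1)*(k + 1)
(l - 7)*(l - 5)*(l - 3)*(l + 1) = l^4 - 14*l^3 + 56*l^2 - 34*l - 105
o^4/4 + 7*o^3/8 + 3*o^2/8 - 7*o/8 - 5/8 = (o/2 + 1/2)^2*(o - 1)*(o + 5/2)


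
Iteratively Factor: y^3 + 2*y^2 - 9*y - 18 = (y + 3)*(y^2 - y - 6) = (y + 2)*(y + 3)*(y - 3)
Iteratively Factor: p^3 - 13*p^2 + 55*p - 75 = (p - 5)*(p^2 - 8*p + 15) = (p - 5)*(p - 3)*(p - 5)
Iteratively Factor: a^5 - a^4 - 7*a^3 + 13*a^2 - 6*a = (a - 1)*(a^4 - 7*a^2 + 6*a) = (a - 1)*(a + 3)*(a^3 - 3*a^2 + 2*a) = (a - 1)^2*(a + 3)*(a^2 - 2*a) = (a - 2)*(a - 1)^2*(a + 3)*(a)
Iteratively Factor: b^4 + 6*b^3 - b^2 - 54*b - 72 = (b + 3)*(b^3 + 3*b^2 - 10*b - 24) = (b + 3)*(b + 4)*(b^2 - b - 6) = (b - 3)*(b + 3)*(b + 4)*(b + 2)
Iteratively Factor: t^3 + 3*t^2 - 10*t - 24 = (t + 2)*(t^2 + t - 12) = (t + 2)*(t + 4)*(t - 3)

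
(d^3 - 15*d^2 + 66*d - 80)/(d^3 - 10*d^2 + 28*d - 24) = (d^2 - 13*d + 40)/(d^2 - 8*d + 12)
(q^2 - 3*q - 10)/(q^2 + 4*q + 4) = (q - 5)/(q + 2)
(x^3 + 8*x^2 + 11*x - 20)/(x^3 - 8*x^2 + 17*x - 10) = (x^2 + 9*x + 20)/(x^2 - 7*x + 10)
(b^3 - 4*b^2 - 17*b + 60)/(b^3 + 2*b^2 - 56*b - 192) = (b^2 - 8*b + 15)/(b^2 - 2*b - 48)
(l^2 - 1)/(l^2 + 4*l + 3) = (l - 1)/(l + 3)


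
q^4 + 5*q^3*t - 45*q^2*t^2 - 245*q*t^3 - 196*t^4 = (q - 7*t)*(q + t)*(q + 4*t)*(q + 7*t)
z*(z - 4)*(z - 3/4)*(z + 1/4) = z^4 - 9*z^3/2 + 29*z^2/16 + 3*z/4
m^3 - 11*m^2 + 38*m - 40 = (m - 5)*(m - 4)*(m - 2)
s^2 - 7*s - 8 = (s - 8)*(s + 1)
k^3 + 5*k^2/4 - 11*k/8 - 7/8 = (k - 1)*(k + 1/2)*(k + 7/4)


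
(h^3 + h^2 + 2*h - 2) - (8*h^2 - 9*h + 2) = h^3 - 7*h^2 + 11*h - 4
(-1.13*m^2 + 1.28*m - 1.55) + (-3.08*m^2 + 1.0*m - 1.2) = -4.21*m^2 + 2.28*m - 2.75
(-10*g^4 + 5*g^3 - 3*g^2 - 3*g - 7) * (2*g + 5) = -20*g^5 - 40*g^4 + 19*g^3 - 21*g^2 - 29*g - 35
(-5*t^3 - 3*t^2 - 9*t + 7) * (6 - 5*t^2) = 25*t^5 + 15*t^4 + 15*t^3 - 53*t^2 - 54*t + 42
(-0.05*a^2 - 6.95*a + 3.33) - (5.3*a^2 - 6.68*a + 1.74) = -5.35*a^2 - 0.27*a + 1.59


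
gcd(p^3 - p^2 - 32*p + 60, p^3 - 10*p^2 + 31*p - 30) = p^2 - 7*p + 10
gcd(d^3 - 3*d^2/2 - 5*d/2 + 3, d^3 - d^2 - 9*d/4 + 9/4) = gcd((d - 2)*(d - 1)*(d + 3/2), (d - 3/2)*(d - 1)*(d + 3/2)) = d^2 + d/2 - 3/2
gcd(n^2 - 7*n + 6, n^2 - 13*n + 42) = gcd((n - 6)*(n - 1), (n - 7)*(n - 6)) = n - 6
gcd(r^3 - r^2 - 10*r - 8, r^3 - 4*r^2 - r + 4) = r^2 - 3*r - 4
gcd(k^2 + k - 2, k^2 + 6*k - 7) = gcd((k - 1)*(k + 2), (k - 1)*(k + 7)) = k - 1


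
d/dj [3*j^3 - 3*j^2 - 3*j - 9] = 9*j^2 - 6*j - 3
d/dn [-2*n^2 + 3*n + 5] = 3 - 4*n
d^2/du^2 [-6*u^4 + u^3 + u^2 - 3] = -72*u^2 + 6*u + 2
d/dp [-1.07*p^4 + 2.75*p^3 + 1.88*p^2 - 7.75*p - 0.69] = -4.28*p^3 + 8.25*p^2 + 3.76*p - 7.75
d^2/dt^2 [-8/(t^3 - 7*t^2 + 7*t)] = 16*(t*(3*t - 7)*(t^2 - 7*t + 7) - (3*t^2 - 14*t + 7)^2)/(t^3*(t^2 - 7*t + 7)^3)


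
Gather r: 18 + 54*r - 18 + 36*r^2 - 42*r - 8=36*r^2 + 12*r - 8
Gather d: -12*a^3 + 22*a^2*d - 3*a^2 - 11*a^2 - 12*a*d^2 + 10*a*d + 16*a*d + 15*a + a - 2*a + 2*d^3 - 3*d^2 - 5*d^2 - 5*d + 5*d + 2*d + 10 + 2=-12*a^3 - 14*a^2 + 14*a + 2*d^3 + d^2*(-12*a - 8) + d*(22*a^2 + 26*a + 2) + 12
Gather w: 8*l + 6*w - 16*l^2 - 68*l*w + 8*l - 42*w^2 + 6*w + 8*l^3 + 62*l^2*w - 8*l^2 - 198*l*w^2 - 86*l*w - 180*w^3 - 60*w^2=8*l^3 - 24*l^2 + 16*l - 180*w^3 + w^2*(-198*l - 102) + w*(62*l^2 - 154*l + 12)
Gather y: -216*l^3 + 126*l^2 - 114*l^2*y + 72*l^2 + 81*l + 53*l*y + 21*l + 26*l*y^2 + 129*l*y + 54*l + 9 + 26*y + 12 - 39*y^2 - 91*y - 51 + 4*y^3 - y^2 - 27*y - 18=-216*l^3 + 198*l^2 + 156*l + 4*y^3 + y^2*(26*l - 40) + y*(-114*l^2 + 182*l - 92) - 48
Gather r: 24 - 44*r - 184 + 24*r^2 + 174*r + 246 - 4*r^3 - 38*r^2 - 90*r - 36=-4*r^3 - 14*r^2 + 40*r + 50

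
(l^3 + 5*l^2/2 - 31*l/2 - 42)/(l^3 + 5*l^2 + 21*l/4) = 2*(l^2 - l - 12)/(l*(2*l + 3))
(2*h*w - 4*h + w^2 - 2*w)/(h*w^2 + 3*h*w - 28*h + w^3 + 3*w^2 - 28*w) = (2*h*w - 4*h + w^2 - 2*w)/(h*w^2 + 3*h*w - 28*h + w^3 + 3*w^2 - 28*w)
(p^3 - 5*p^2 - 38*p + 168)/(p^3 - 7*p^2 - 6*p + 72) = (p^2 - p - 42)/(p^2 - 3*p - 18)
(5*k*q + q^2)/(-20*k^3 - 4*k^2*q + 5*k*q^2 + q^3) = q/(-4*k^2 + q^2)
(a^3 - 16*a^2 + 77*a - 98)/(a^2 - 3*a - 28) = (a^2 - 9*a + 14)/(a + 4)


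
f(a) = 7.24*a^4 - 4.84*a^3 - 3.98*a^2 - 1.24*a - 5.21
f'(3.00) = 626.12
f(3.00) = 411.01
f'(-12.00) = -52039.48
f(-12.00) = 157928.71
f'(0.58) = -5.09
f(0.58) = -7.39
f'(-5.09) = -4155.93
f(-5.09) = 5395.95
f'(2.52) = 349.94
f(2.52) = 180.91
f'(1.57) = 62.54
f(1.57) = 8.29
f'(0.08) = -1.95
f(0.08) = -5.34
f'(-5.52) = -5270.70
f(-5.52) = 7416.38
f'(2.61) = 393.97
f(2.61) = 214.36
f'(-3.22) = -1093.02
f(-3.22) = 897.43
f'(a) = 28.96*a^3 - 14.52*a^2 - 7.96*a - 1.24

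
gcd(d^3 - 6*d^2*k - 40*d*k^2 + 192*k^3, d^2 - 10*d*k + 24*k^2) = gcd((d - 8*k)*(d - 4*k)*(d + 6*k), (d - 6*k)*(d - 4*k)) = d - 4*k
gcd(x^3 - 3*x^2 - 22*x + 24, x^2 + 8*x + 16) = x + 4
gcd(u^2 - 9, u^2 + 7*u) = 1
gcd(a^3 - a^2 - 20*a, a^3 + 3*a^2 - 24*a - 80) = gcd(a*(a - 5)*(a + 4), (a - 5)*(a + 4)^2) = a^2 - a - 20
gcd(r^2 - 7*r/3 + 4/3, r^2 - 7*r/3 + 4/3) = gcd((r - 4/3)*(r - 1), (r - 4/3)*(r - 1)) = r^2 - 7*r/3 + 4/3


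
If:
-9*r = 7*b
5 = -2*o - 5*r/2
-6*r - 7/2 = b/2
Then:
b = 21/25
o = -101/60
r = -49/75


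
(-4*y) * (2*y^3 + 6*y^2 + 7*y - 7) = -8*y^4 - 24*y^3 - 28*y^2 + 28*y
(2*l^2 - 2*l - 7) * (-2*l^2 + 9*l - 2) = -4*l^4 + 22*l^3 - 8*l^2 - 59*l + 14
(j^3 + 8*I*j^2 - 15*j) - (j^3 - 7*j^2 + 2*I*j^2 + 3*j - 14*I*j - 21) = 7*j^2 + 6*I*j^2 - 18*j + 14*I*j + 21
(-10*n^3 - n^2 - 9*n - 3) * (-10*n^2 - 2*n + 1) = 100*n^5 + 30*n^4 + 82*n^3 + 47*n^2 - 3*n - 3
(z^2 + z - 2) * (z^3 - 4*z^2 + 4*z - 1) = z^5 - 3*z^4 - 2*z^3 + 11*z^2 - 9*z + 2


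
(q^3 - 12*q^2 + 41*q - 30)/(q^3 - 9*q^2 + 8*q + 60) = (q - 1)/(q + 2)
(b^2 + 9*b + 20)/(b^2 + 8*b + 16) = (b + 5)/(b + 4)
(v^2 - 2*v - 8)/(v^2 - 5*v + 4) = (v + 2)/(v - 1)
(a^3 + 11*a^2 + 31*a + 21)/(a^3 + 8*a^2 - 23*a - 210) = (a^2 + 4*a + 3)/(a^2 + a - 30)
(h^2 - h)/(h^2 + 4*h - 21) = h*(h - 1)/(h^2 + 4*h - 21)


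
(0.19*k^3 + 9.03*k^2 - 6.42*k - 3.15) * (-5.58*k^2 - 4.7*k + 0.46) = -1.0602*k^5 - 51.2804*k^4 - 6.52999999999999*k^3 + 51.9048*k^2 + 11.8518*k - 1.449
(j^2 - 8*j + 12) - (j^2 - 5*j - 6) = 18 - 3*j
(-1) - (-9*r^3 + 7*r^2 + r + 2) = 9*r^3 - 7*r^2 - r - 3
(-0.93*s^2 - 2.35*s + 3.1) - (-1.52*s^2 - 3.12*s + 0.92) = 0.59*s^2 + 0.77*s + 2.18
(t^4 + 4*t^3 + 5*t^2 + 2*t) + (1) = t^4 + 4*t^3 + 5*t^2 + 2*t + 1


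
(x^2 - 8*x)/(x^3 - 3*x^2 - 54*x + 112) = x/(x^2 + 5*x - 14)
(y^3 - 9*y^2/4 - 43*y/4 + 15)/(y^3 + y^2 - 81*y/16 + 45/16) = 4*(y - 4)/(4*y - 3)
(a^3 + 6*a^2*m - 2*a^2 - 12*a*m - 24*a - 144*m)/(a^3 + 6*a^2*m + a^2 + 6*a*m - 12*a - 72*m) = (a - 6)/(a - 3)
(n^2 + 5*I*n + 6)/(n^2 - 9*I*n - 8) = (n + 6*I)/(n - 8*I)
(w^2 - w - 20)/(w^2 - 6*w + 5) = (w + 4)/(w - 1)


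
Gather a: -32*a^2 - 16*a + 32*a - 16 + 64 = -32*a^2 + 16*a + 48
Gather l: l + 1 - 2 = l - 1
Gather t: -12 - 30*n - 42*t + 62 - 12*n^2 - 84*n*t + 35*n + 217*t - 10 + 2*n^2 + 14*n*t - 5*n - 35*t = -10*n^2 + t*(140 - 70*n) + 40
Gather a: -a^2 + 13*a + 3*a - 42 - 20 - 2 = -a^2 + 16*a - 64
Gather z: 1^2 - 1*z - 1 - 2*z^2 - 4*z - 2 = -2*z^2 - 5*z - 2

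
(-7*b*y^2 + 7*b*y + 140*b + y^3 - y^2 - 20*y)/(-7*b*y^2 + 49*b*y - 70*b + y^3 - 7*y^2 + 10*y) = (y + 4)/(y - 2)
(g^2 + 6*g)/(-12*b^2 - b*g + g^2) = g*(-g - 6)/(12*b^2 + b*g - g^2)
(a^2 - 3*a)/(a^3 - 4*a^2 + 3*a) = 1/(a - 1)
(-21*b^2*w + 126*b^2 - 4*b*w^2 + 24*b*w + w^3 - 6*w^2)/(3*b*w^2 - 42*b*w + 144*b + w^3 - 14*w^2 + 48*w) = (-7*b + w)/(w - 8)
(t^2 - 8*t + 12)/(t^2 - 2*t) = (t - 6)/t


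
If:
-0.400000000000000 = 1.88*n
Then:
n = -0.21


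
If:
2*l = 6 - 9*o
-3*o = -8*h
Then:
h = 3*o/8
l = 3 - 9*o/2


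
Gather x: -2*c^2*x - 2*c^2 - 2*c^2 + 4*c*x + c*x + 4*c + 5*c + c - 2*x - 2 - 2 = -4*c^2 + 10*c + x*(-2*c^2 + 5*c - 2) - 4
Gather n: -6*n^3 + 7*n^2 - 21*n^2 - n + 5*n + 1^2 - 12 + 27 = -6*n^3 - 14*n^2 + 4*n + 16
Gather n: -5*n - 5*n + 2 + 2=4 - 10*n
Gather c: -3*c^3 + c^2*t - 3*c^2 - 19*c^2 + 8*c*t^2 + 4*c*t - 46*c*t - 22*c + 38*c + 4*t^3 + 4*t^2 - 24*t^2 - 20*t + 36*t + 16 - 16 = -3*c^3 + c^2*(t - 22) + c*(8*t^2 - 42*t + 16) + 4*t^3 - 20*t^2 + 16*t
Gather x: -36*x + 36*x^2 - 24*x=36*x^2 - 60*x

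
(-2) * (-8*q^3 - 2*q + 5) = 16*q^3 + 4*q - 10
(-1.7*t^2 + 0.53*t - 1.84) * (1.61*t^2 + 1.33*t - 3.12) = -2.737*t^4 - 1.4077*t^3 + 3.0465*t^2 - 4.1008*t + 5.7408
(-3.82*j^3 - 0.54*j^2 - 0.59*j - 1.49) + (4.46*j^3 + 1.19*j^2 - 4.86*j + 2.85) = 0.64*j^3 + 0.65*j^2 - 5.45*j + 1.36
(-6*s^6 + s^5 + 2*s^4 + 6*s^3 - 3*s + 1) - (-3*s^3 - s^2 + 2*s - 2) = -6*s^6 + s^5 + 2*s^4 + 9*s^3 + s^2 - 5*s + 3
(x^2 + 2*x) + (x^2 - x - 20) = 2*x^2 + x - 20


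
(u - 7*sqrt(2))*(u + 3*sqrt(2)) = u^2 - 4*sqrt(2)*u - 42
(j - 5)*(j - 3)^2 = j^3 - 11*j^2 + 39*j - 45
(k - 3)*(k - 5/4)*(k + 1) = k^3 - 13*k^2/4 - k/2 + 15/4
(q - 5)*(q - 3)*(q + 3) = q^3 - 5*q^2 - 9*q + 45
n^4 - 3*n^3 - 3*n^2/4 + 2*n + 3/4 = (n - 3)*(n - 1)*(n + 1/2)^2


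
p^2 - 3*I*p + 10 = (p - 5*I)*(p + 2*I)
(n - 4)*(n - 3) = n^2 - 7*n + 12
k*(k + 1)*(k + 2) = k^3 + 3*k^2 + 2*k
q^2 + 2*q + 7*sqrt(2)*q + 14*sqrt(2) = (q + 2)*(q + 7*sqrt(2))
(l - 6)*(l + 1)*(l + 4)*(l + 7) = l^4 + 6*l^3 - 33*l^2 - 206*l - 168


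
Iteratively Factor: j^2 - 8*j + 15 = (j - 3)*(j - 5)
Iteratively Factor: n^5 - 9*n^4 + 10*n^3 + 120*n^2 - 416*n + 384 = (n - 4)*(n^4 - 5*n^3 - 10*n^2 + 80*n - 96) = (n - 4)*(n - 2)*(n^3 - 3*n^2 - 16*n + 48) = (n - 4)^2*(n - 2)*(n^2 + n - 12) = (n - 4)^2*(n - 3)*(n - 2)*(n + 4)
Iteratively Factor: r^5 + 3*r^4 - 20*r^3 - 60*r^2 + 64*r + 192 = (r + 4)*(r^4 - r^3 - 16*r^2 + 4*r + 48) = (r + 3)*(r + 4)*(r^3 - 4*r^2 - 4*r + 16) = (r + 2)*(r + 3)*(r + 4)*(r^2 - 6*r + 8) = (r - 4)*(r + 2)*(r + 3)*(r + 4)*(r - 2)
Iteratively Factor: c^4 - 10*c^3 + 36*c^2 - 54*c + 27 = (c - 1)*(c^3 - 9*c^2 + 27*c - 27) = (c - 3)*(c - 1)*(c^2 - 6*c + 9) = (c - 3)^2*(c - 1)*(c - 3)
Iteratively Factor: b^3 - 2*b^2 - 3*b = (b + 1)*(b^2 - 3*b) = (b - 3)*(b + 1)*(b)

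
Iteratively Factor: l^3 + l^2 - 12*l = (l - 3)*(l^2 + 4*l) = (l - 3)*(l + 4)*(l)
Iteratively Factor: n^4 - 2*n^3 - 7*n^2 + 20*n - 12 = (n + 3)*(n^3 - 5*n^2 + 8*n - 4) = (n - 2)*(n + 3)*(n^2 - 3*n + 2) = (n - 2)*(n - 1)*(n + 3)*(n - 2)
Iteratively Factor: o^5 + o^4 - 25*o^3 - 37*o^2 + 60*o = (o + 4)*(o^4 - 3*o^3 - 13*o^2 + 15*o) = (o + 3)*(o + 4)*(o^3 - 6*o^2 + 5*o) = (o - 5)*(o + 3)*(o + 4)*(o^2 - o) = (o - 5)*(o - 1)*(o + 3)*(o + 4)*(o)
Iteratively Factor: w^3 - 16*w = (w + 4)*(w^2 - 4*w) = (w - 4)*(w + 4)*(w)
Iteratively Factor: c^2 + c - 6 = (c + 3)*(c - 2)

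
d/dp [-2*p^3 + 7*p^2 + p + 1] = -6*p^2 + 14*p + 1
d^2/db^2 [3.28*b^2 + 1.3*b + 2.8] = 6.56000000000000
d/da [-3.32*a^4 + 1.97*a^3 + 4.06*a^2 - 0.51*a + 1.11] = -13.28*a^3 + 5.91*a^2 + 8.12*a - 0.51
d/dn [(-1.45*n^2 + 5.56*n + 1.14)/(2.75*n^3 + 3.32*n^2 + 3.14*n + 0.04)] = (3.9875*n^4 - 30.58*n^3 - 32.4172*n^2 - 7.6856*n - 3.3572)/(7.5625*n^6 + 18.26*n^5 + 28.2924*n^4 + 21.0696*n^3 + 10.1252*n^2 + 0.2512*n + 0.0016)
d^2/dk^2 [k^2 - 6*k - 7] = 2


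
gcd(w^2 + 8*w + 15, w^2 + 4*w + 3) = w + 3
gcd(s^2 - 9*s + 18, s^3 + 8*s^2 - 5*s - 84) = s - 3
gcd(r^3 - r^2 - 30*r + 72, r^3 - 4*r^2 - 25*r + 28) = 1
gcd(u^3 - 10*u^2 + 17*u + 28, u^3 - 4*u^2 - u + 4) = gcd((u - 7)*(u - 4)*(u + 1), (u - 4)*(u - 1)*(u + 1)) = u^2 - 3*u - 4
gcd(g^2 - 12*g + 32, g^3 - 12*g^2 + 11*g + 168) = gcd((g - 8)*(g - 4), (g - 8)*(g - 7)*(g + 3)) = g - 8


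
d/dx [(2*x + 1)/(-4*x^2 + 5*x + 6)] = (8*x^2 + 8*x + 7)/(16*x^4 - 40*x^3 - 23*x^2 + 60*x + 36)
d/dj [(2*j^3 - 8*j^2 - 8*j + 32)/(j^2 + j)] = 2*(j^4 + 2*j^3 - 32*j - 16)/(j^2*(j^2 + 2*j + 1))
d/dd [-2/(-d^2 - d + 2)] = 2*(-2*d - 1)/(d^2 + d - 2)^2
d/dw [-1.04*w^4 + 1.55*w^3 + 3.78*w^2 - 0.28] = w*(-4.16*w^2 + 4.65*w + 7.56)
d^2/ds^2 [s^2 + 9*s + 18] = 2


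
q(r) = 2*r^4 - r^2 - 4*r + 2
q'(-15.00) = -26974.00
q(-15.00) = 101087.00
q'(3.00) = 206.00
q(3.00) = 143.00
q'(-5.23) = -1137.99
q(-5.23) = 1491.93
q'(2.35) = 95.12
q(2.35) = 48.07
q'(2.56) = 125.10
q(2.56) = 71.11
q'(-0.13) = -3.76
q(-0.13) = 2.50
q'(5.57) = 1367.33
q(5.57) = 1873.78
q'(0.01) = -4.02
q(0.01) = 1.96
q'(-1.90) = -55.07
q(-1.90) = 32.05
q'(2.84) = 173.57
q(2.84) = 112.68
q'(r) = 8*r^3 - 2*r - 4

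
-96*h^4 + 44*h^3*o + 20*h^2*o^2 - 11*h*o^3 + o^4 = (-8*h + o)*(-3*h + o)*(-2*h + o)*(2*h + o)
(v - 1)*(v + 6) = v^2 + 5*v - 6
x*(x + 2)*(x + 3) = x^3 + 5*x^2 + 6*x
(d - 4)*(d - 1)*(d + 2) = d^3 - 3*d^2 - 6*d + 8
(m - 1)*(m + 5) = m^2 + 4*m - 5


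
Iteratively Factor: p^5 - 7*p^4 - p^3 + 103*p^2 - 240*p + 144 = (p - 1)*(p^4 - 6*p^3 - 7*p^2 + 96*p - 144) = (p - 3)*(p - 1)*(p^3 - 3*p^2 - 16*p + 48) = (p - 4)*(p - 3)*(p - 1)*(p^2 + p - 12) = (p - 4)*(p - 3)^2*(p - 1)*(p + 4)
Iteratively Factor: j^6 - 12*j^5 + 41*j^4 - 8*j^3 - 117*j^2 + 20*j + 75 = (j - 5)*(j^5 - 7*j^4 + 6*j^3 + 22*j^2 - 7*j - 15) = (j - 5)*(j + 1)*(j^4 - 8*j^3 + 14*j^2 + 8*j - 15) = (j - 5)*(j + 1)^2*(j^3 - 9*j^2 + 23*j - 15) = (j - 5)*(j - 1)*(j + 1)^2*(j^2 - 8*j + 15) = (j - 5)^2*(j - 1)*(j + 1)^2*(j - 3)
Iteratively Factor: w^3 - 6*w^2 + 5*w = (w - 1)*(w^2 - 5*w) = (w - 5)*(w - 1)*(w)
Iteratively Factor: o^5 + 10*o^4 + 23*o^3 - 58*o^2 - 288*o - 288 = (o + 2)*(o^4 + 8*o^3 + 7*o^2 - 72*o - 144) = (o + 2)*(o + 4)*(o^3 + 4*o^2 - 9*o - 36) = (o + 2)*(o + 4)^2*(o^2 - 9) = (o - 3)*(o + 2)*(o + 4)^2*(o + 3)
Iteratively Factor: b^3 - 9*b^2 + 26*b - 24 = (b - 4)*(b^2 - 5*b + 6) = (b - 4)*(b - 2)*(b - 3)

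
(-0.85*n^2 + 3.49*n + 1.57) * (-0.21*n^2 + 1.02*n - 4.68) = 0.1785*n^4 - 1.5999*n^3 + 7.2081*n^2 - 14.7318*n - 7.3476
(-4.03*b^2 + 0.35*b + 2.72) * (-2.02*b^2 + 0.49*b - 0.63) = 8.1406*b^4 - 2.6817*b^3 - 2.784*b^2 + 1.1123*b - 1.7136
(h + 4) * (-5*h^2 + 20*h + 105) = -5*h^3 + 185*h + 420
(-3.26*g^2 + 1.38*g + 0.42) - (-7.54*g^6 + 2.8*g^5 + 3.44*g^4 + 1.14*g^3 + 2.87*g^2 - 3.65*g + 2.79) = 7.54*g^6 - 2.8*g^5 - 3.44*g^4 - 1.14*g^3 - 6.13*g^2 + 5.03*g - 2.37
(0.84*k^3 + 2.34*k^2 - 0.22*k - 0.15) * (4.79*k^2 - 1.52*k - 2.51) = 4.0236*k^5 + 9.9318*k^4 - 6.719*k^3 - 6.2575*k^2 + 0.7802*k + 0.3765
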